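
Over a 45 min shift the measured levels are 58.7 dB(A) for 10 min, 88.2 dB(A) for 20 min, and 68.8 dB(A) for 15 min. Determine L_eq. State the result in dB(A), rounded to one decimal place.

84.7 dB(A)

L_eq = 10·log₁₀[(1/T)·Σ tᵢ·10^(Lᵢ/10)] with T = 45 min.
Σ tᵢ·10^(Lᵢ/10) = 10·10^(58.7/10) + 20·10^(88.2/10) + 15·10^(68.8/10) = 1.334e+10.
L_eq = 10·log₁₀(1.334e+10/45) = 84.72 dB(A).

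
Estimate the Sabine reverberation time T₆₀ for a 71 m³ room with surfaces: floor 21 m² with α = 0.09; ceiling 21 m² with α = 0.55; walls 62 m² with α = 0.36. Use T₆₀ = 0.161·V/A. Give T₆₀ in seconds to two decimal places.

A = Σ Sᵢαᵢ = 21·0.09 + 21·0.55 + 62·0.36 = 35.76 m².
T₆₀ = 0.161·V/A = 0.161·71/35.76 = 0.320 s.

0.32 s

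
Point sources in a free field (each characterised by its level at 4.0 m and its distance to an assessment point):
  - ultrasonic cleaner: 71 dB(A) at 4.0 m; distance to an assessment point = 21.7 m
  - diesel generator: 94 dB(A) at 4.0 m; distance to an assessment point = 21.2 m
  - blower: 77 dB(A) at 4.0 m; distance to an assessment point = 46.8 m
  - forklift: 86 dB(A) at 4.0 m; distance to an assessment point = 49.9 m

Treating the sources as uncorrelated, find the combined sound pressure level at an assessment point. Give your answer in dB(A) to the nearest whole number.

Apply inverse-square spreading to bring every level to the receiver, then sum 10^(L/10).
ultrasonic cleaner: 71 − 20·log₁₀(21.7/4.0) = 71 − 14.69 = 56.31 dB(A).
diesel generator: 94 − 20·log₁₀(21.2/4.0) = 94 − 14.49 = 79.51 dB(A).
blower: 77 − 20·log₁₀(46.8/4.0) = 77 − 21.36 = 55.64 dB(A).
forklift: 86 − 20·log₁₀(49.9/4.0) = 86 − 21.92 = 64.08 dB(A).
Σ 10^(L/10) = 9.277e+07 → L_total = 10·log₁₀(9.277e+07) = 79.67 dB(A).

80 dB(A)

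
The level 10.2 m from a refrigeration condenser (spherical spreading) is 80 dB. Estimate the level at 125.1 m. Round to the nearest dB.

58 dB

Point-source attenuation: ΔL = 20·log₁₀(r₂/r₁) = 20·log₁₀(125.1/10.2) = 21.773 dB.
L₂ = 80 − 20·log₁₀(125.1/10.2) = 80 − 21.773 = 58.23 dB.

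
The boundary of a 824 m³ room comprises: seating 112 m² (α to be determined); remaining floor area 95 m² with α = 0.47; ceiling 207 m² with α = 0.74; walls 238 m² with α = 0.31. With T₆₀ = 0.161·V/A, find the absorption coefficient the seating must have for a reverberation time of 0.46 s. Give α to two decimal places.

0.15

A = 0.161·V/T₆₀ = 0.161·824/0.46 = 288.40 m² sabins.
Absorption from the other surfaces = 95·0.47 + 207·0.74 + 238·0.31 = 271.61 m², so the seating must supply 16.79 m² over 112 m².
α = 16.79/112 = 0.150.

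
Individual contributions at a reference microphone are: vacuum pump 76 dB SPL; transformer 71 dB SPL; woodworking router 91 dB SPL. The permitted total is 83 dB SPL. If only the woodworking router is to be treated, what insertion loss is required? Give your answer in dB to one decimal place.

Everything except the woodworking router sums to 10^(76/10) + 10^(71/10) = 5.240e+07 in linear terms, 77.19 dB SPL.
The limit corresponds to 10^(83/10) = 1.995e+08; subtracting the fixed part leaves 1.471e+08 for the woodworking router, i.e. 81.68 dB SPL.
Required insertion loss = 91 − 81.68 = 9.32 dB.

9.3 dB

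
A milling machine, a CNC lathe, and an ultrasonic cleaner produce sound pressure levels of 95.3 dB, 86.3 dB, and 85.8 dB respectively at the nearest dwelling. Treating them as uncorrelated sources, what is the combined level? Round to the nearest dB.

96 dB

Incoherent sources combine by intensity addition: L_total = 10·log₁₀(Σ 10^(L_i/10)).
Σ 10^(L/10) = 10^(95.3/10) + 10^(86.3/10) + 10^(85.8/10) = 4.195e+09.
L_total = 10·log₁₀(4.195e+09) = 96.23 dB.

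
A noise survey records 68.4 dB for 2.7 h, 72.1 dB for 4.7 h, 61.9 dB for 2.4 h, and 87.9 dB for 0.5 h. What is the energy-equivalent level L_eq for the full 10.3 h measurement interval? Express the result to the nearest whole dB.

76 dB

Weight each interval's intensity by its duration and average over T = 10.3 h:
Σ tᵢ·10^(Lᵢ/10) = 2.7·10^(68.4/10) + 4.7·10^(72.1/10) + 2.4·10^(61.9/10) + 0.5·10^(87.9/10) = 4.069e+08.
L_eq = 10·log₁₀(4.069e+08/10.3) = 75.97 dB.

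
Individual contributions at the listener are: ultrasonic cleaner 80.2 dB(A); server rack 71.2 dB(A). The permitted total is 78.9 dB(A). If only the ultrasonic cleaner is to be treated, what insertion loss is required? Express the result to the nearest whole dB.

Fixed contribution from the other source: Σ 10^(L/10) = 10^(71.2/10) = 1.318e+07 (71.20 dB(A)).
The limit corresponds to 10^(78.9/10) = 7.762e+07; subtracting the fixed part leaves 6.444e+07 for the ultrasonic cleaner, i.e. 78.09 dB(A).
So the ultrasonic cleaner must be reduced from 80.2 to 78.09 dB(A): IL = 2.11 dB.

2 dB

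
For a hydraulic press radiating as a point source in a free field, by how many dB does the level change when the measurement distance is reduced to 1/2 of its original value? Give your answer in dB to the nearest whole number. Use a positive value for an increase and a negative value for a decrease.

With spherical spreading the level changes by −20·log₁₀(r₂/r₁).
ΔL = −20·log₁₀(0.5) = +6.02 dB.

+6 dB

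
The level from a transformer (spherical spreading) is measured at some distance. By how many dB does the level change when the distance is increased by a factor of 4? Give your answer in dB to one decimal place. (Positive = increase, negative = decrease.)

-12.0 dB

With spherical spreading the level changes by −20·log₁₀(r₂/r₁).
ΔL = −20·log₁₀(4) = -12.04 dB.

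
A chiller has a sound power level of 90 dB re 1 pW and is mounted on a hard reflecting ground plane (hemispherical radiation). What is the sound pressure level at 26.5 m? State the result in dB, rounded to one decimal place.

53.6 dB

Free-field hemispherical radiation: L_p = L_w − 10·log₁₀(2π·r²), r = 26.5 m.
2π·r² = 4412 m², 10·log₁₀ of that is 36.447 dB.
L_p = 90 − 36.447 = 53.55 dB.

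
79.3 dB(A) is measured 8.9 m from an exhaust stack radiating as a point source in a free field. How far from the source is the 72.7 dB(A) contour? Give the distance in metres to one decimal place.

19.0 m

Point-source spreading drops the level by 20·log₁₀(r₂/r₁); inverting, r₂/r₁ = 10^(ΔL/20).
r₂ = 8.9·10^((79.3−72.7)/20) = 8.9·10^(6.6/20) = 19.03 m.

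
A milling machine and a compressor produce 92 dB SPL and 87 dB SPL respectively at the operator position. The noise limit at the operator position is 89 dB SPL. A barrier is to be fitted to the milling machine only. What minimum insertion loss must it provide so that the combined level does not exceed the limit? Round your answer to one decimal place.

7.3 dB

The untreated sources together contribute 10^(87/10) = 5.012e+08, i.e. 87.00 dB SPL.
The limit corresponds to 10^(89/10) = 7.943e+08; subtracting the fixed part leaves 2.931e+08 for the milling machine, i.e. 84.67 dB SPL.
So the milling machine must be reduced from 92 to 84.67 dB SPL: IL = 7.33 dB.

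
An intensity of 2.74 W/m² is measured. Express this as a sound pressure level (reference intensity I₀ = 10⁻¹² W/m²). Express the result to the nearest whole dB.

124 dB

I/I₀ = 2.74/10⁻¹² = 2.74×10^12, and L = 10·log₁₀(I/I₀).
L = 10·(0.4378 + 12) = 124.38 dB.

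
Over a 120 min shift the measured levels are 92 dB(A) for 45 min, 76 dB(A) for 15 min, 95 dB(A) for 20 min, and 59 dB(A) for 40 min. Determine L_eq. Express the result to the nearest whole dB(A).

The energy average is taken in the linear domain: L_eq = 10·log₁₀[(Σ tᵢ·10^(Lᵢ/10))/T], T = 120 min.
Σ tᵢ·10^(Lᵢ/10) = 45·10^(92/10) + 15·10^(76/10) + 20·10^(95/10) + 40·10^(59/10) = 1.352e+11.
L_eq = 10·log₁₀(1.352e+11/120) = 90.52 dB(A).

91 dB(A)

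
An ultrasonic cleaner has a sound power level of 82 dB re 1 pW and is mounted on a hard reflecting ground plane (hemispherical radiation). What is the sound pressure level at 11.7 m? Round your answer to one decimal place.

The power spreads over a hemisphere of area 2π·r², so L_p = L_w − 10·log₁₀(2π·r²).
2π·r² = 860.1 m², 10·log₁₀ of that is 29.346 dB.
L_p = 82 − 29.346 = 52.65 dB.

52.7 dB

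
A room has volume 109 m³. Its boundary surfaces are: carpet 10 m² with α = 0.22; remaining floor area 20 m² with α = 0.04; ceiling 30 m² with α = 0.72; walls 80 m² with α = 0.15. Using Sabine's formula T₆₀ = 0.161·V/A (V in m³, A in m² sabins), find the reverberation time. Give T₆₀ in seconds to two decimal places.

0.48 s

A = Σ Sᵢαᵢ = 10·0.22 + 20·0.04 + 30·0.72 + 80·0.15 = 36.60 m².
T₆₀ = 0.161·V/A = 0.161·109/36.60 = 0.479 s.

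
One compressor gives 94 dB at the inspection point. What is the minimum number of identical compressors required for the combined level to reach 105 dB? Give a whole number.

13

N identical sources give L₁ + 10·log₁₀ N, so require 10·log₁₀ N ≥ 105 − 94 = 11.0 dB.
N ≥ 10^(11.0/10) = 12.589, so N = 13.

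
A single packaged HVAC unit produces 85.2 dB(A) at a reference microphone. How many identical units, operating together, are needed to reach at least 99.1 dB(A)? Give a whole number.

25

Need L₁ + 10·log₁₀ N ≥ 99.1, i.e. log₁₀ N ≥ 1.39.
N ≥ 10^(13.9/10) = 24.547, so N = 25.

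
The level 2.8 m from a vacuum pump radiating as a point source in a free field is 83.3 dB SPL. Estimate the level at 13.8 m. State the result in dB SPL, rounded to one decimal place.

69.4 dB SPL

Point-source attenuation: ΔL = 20·log₁₀(r₂/r₁) = 20·log₁₀(13.8/2.8) = 13.854 dB.
L₂ = 83.3 − 20·log₁₀(13.8/2.8) = 83.3 − 13.854 = 69.45 dB SPL.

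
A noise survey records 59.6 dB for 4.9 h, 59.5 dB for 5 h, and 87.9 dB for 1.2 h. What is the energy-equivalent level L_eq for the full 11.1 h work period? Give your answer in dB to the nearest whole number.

78 dB

Weight each interval's intensity by its duration and average over T = 11.1 h:
Σ tᵢ·10^(Lᵢ/10) = 4.9·10^(59.6/10) + 5·10^(59.5/10) + 1.2·10^(87.9/10) = 7.488e+08.
L_eq = 10·log₁₀(7.488e+08/11.1) = 78.29 dB.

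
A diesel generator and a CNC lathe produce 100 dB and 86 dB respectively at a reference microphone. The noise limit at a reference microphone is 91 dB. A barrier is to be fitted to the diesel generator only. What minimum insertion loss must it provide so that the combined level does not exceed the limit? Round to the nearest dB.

Fixed contribution from the other source: Σ 10^(L/10) = 10^(86/10) = 3.981e+08 (86.00 dB).
To meet 91 dB overall, the treated diesel generator may contribute at most 10^(91/10) − 3.981e+08 = 8.608e+08, i.e. 89.35 dB.
Required insertion loss = 100 − 89.35 = 10.65 dB.

11 dB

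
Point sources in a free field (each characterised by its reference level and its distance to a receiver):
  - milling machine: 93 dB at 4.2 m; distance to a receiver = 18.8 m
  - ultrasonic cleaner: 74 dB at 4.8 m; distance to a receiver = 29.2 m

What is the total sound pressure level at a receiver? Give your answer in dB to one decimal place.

80.0 dB

Apply inverse-square spreading to bring every level to the receiver, then sum 10^(L/10).
milling machine: 93 − 20·log₁₀(18.8/4.2) = 93 − 13.02 = 79.98 dB.
ultrasonic cleaner: 74 − 20·log₁₀(29.2/4.8) = 74 − 15.68 = 58.32 dB.
Σ 10^(L/10) = 1.003e+08 → L_total = 10·log₁₀(1.003e+08) = 80.01 dB.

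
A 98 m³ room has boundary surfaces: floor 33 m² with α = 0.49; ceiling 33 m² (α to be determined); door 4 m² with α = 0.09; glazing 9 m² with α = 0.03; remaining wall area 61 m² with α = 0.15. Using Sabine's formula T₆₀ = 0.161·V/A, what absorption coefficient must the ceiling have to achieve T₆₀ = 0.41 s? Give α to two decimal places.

From T₆₀ = 0.161·V/A, the target T₆₀ = 0.41 s needs A = 0.161·98/0.41 = 38.48 m².
Absorption from the other surfaces = 33·0.49 + 4·0.09 + 9·0.03 + 61·0.15 = 25.95 m², so the ceiling must supply 12.53 m² over 33 m².
α = 12.53/33 = 0.380.

0.38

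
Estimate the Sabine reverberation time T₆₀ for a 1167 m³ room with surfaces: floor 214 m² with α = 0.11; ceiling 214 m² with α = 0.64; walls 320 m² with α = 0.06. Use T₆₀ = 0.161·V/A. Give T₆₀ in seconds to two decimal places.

Summing Sᵢαᵢ: 214·0.11 + 214·0.64 + 320·0.06 = 179.70 m².
T₆₀ = 0.161 × 1167 / 179.70 = 1.046 s.

1.05 s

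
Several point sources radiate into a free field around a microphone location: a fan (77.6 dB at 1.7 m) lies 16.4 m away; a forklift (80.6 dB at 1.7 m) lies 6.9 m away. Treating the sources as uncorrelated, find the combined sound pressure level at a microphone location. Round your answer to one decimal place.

Propagate each source to the receiver with L = L_ref − 20·log₁₀(r/r_ref), then add intensities.
fan: 77.6 − 20·log₁₀(16.4/1.7) = 77.6 − 19.69 = 57.91 dB.
forklift: 80.6 − 20·log₁₀(6.9/1.7) = 80.6 − 12.17 = 68.43 dB.
Σ 10^(L/10) = 7.588e+06 → L_total = 10·log₁₀(7.588e+06) = 68.80 dB.

68.8 dB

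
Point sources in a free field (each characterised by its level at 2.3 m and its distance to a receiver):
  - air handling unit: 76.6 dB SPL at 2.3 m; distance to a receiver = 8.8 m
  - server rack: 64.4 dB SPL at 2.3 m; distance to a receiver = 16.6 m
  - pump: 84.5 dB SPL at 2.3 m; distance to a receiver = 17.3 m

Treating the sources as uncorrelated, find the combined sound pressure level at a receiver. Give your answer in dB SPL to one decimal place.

Propagate each source to the receiver with L = L_ref − 20·log₁₀(r/r_ref), then add intensities.
air handling unit: 76.6 − 20·log₁₀(8.8/2.3) = 76.6 − 11.66 = 64.94 dB SPL.
server rack: 64.4 − 20·log₁₀(16.6/2.3) = 64.4 − 17.17 = 47.23 dB SPL.
pump: 84.5 − 20·log₁₀(17.3/2.3) = 84.5 − 17.53 = 66.97 dB SPL.
Σ 10^(L/10) = 8.157e+06 → L_total = 10·log₁₀(8.157e+06) = 69.12 dB SPL.

69.1 dB SPL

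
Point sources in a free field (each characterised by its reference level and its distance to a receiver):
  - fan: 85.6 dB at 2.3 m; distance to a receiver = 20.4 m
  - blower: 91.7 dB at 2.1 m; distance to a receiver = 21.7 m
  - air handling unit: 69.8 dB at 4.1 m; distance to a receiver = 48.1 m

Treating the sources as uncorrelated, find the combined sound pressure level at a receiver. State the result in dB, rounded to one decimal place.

Apply inverse-square spreading to bring every level to the receiver, then sum 10^(L/10).
fan: 85.6 − 20·log₁₀(20.4/2.3) = 85.6 − 18.96 = 66.64 dB.
blower: 91.7 − 20·log₁₀(21.7/2.1) = 91.7 − 20.28 = 71.42 dB.
air handling unit: 69.8 − 20·log₁₀(48.1/4.1) = 69.8 − 21.39 = 48.41 dB.
Σ 10^(L/10) = 1.854e+07 → L_total = 10·log₁₀(1.854e+07) = 72.68 dB.

72.7 dB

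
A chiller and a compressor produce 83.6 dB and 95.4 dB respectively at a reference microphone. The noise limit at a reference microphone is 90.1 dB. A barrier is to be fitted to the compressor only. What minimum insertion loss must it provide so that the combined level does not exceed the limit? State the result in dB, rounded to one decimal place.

6.4 dB

Fixed contribution from the other source: Σ 10^(L/10) = 10^(83.6/10) = 2.291e+08 (83.60 dB).
To meet 90.1 dB overall, the treated compressor may contribute at most 10^(90.1/10) − 2.291e+08 = 7.942e+08, i.e. 89.00 dB.
Required insertion loss = 95.4 − 89.00 = 6.40 dB.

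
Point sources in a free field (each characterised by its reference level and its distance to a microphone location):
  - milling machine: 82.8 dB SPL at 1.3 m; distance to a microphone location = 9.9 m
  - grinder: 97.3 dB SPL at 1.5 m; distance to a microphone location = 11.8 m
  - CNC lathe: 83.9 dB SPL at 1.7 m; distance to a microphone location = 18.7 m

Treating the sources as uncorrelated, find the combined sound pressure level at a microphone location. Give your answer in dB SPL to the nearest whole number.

80 dB SPL

First find each source's level at the receiver (point-source: −20·log₁₀(r/r_ref)), then combine on an intensity basis.
milling machine: 82.8 − 20·log₁₀(9.9/1.3) = 82.8 − 17.63 = 65.17 dB SPL.
grinder: 97.3 − 20·log₁₀(11.8/1.5) = 97.3 − 17.92 = 79.38 dB SPL.
CNC lathe: 83.9 − 20·log₁₀(18.7/1.7) = 83.9 − 20.83 = 63.07 dB SPL.
Σ 10^(L/10) = 9.209e+07 → L_total = 10·log₁₀(9.209e+07) = 79.64 dB SPL.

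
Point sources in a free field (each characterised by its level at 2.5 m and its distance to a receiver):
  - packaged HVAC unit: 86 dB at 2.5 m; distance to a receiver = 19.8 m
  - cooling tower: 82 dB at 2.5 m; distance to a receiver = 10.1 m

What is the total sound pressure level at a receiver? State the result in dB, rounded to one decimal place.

72.1 dB

First find each source's level at the receiver (point-source: −20·log₁₀(r/r_ref)), then combine on an intensity basis.
packaged HVAC unit: 86 − 20·log₁₀(19.8/2.5) = 86 − 17.97 = 68.03 dB.
cooling tower: 82 − 20·log₁₀(10.1/2.5) = 82 − 12.13 = 69.87 dB.
Σ 10^(L/10) = 1.606e+07 → L_total = 10·log₁₀(1.606e+07) = 72.06 dB.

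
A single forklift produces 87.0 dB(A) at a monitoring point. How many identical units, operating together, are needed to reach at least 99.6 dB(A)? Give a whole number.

The shortfall is 99.6 − 87.0 = 12.6 dB, and N units add 10·log₁₀ N, so need 10·log₁₀ N ≥ 12.6.
N ≥ 10^(12.6/10) = 18.197, so N = 19.

19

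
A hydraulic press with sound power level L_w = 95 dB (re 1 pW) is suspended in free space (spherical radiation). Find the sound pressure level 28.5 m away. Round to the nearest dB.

55 dB

Free-field spherical radiation: L_p = L_w − 10·log₁₀(4π·r²), r = 28.5 m.
4π·r² = 1.021e+04 m², 10·log₁₀ of that is 40.089 dB.
L_p = 95 − 40.089 = 54.91 dB.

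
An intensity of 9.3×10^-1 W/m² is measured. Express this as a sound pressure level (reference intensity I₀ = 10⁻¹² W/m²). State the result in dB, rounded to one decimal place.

I/I₀ = 9.3×10^-1/10⁻¹² = 9.3×10^11, and L = 10·log₁₀(I/I₀).
L = 10·(0.9685 + 11) = 119.68 dB.

119.7 dB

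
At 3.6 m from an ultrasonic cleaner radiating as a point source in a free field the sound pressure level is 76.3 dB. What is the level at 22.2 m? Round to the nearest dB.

For a point source, L₂ = L₁ − 20·log₁₀(r₂/r₁).
L₂ = 76.3 − 20·log₁₀(22.2/3.6) = 76.3 − 15.801 = 60.50 dB.

60 dB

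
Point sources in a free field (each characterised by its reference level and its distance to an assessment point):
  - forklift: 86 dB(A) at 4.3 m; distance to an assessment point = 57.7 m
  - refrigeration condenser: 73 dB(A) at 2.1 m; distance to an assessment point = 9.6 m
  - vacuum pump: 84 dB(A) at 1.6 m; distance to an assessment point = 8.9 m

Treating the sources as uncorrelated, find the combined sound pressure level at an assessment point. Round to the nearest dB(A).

71 dB(A)

Propagate each source to the receiver with L = L_ref − 20·log₁₀(r/r_ref), then add intensities.
forklift: 86 − 20·log₁₀(57.7/4.3) = 86 − 22.55 = 63.45 dB(A).
refrigeration condenser: 73 − 20·log₁₀(9.6/2.1) = 73 − 13.20 = 59.80 dB(A).
vacuum pump: 84 − 20·log₁₀(8.9/1.6) = 84 − 14.91 = 69.09 dB(A).
Σ 10^(L/10) = 1.128e+07 → L_total = 10·log₁₀(1.128e+07) = 70.52 dB(A).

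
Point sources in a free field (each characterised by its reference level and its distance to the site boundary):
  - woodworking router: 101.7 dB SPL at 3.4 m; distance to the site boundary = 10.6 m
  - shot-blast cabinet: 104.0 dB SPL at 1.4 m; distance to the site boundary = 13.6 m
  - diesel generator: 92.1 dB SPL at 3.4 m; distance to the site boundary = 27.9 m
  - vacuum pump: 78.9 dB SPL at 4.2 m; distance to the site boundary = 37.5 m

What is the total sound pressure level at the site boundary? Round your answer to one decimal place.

92.6 dB SPL

First find each source's level at the receiver (point-source: −20·log₁₀(r/r_ref)), then combine on an intensity basis.
woodworking router: 101.7 − 20·log₁₀(10.6/3.4) = 101.7 − 9.88 = 91.82 dB SPL.
shot-blast cabinet: 104.0 − 20·log₁₀(13.6/1.4) = 104.0 − 19.75 = 84.25 dB SPL.
diesel generator: 92.1 − 20·log₁₀(27.9/3.4) = 92.1 − 18.28 = 73.82 dB SPL.
vacuum pump: 78.9 − 20·log₁₀(37.5/4.2) = 78.9 − 19.02 = 59.88 dB SPL.
Σ 10^(L/10) = 1.813e+09 → L_total = 10·log₁₀(1.813e+09) = 92.58 dB SPL.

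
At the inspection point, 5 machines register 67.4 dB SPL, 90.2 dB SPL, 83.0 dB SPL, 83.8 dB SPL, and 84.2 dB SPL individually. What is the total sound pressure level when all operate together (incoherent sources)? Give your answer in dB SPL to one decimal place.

92.4 dB SPL

For uncorrelated sources the intensities add, so convert each level to linear form, sum, and take 10·log₁₀ of the total.
Σ 10^(L/10) = 10^(67.4/10) + 10^(90.2/10) + 10^(83.0/10) + 10^(83.8/10) + 10^(84.2/10) = 1.755e+09.
L_total = 10·log₁₀(1.755e+09) = 92.44 dB SPL.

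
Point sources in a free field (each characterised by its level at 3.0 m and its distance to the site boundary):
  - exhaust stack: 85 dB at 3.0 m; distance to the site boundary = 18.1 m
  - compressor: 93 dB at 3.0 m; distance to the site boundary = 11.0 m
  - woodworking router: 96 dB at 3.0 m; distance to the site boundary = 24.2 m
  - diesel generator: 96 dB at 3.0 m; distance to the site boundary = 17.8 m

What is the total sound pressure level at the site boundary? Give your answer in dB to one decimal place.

85.2 dB

Propagate each source to the receiver with L = L_ref − 20·log₁₀(r/r_ref), then add intensities.
exhaust stack: 85 − 20·log₁₀(18.1/3.0) = 85 − 15.61 = 69.39 dB.
compressor: 93 − 20·log₁₀(11.0/3.0) = 93 − 11.29 = 81.71 dB.
woodworking router: 96 − 20·log₁₀(24.2/3.0) = 96 − 18.13 = 77.87 dB.
diesel generator: 96 − 20·log₁₀(17.8/3.0) = 96 − 15.47 = 80.53 dB.
Σ 10^(L/10) = 3.314e+08 → L_total = 10·log₁₀(3.314e+08) = 85.20 dB.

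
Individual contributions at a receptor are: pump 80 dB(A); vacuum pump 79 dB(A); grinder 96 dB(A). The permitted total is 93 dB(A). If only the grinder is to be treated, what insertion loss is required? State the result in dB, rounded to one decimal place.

3.4 dB

The untreated sources together contribute 10^(80/10) + 10^(79/10) = 1.794e+08, i.e. 82.54 dB(A).
To meet 93 dB(A) overall, the treated grinder may contribute at most 10^(93/10) − 1.794e+08 = 1.816e+09, i.e. 92.59 dB(A).
Required insertion loss = 96 − 92.59 = 3.41 dB.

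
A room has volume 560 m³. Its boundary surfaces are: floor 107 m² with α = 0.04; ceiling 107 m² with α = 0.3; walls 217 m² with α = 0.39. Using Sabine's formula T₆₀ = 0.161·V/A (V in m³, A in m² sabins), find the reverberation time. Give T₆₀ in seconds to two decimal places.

0.75 s

Summing Sᵢαᵢ: 107·0.04 + 107·0.3 + 217·0.39 = 121.01 m².
T₆₀ = 0.161·V/A = 0.161·560/121.01 = 0.745 s.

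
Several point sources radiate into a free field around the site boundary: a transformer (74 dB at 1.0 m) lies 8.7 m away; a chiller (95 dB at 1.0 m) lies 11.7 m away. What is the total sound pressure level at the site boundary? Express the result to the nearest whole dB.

74 dB

First find each source's level at the receiver (point-source: −20·log₁₀(r/r_ref)), then combine on an intensity basis.
transformer: 74 − 20·log₁₀(8.7/1.0) = 74 − 18.79 = 55.21 dB.
chiller: 95 − 20·log₁₀(11.7/1.0) = 95 − 21.36 = 73.64 dB.
Σ 10^(L/10) = 2.343e+07 → L_total = 10·log₁₀(2.343e+07) = 73.70 dB.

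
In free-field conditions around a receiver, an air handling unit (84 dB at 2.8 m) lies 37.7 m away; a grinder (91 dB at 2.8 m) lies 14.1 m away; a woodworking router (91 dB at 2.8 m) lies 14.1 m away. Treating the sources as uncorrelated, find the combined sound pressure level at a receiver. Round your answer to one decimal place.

Propagate each source to the receiver with L = L_ref − 20·log₁₀(r/r_ref), then add intensities.
air handling unit: 84 − 20·log₁₀(37.7/2.8) = 84 − 22.58 = 61.42 dB.
grinder: 91 − 20·log₁₀(14.1/2.8) = 91 − 14.04 = 76.96 dB.
woodworking router: 91 − 20·log₁₀(14.1/2.8) = 91 − 14.04 = 76.96 dB.
Σ 10^(L/10) = 1.007e+08 → L_total = 10·log₁₀(1.007e+08) = 80.03 dB.

80.0 dB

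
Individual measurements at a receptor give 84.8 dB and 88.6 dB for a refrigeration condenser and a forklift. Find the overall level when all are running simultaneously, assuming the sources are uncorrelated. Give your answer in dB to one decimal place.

Incoherent sources combine by intensity addition: L_total = 10·log₁₀(Σ 10^(L_i/10)).
Σ 10^(L/10) = 10^(84.8/10) + 10^(88.6/10) = 1.026e+09.
L_total = 10·log₁₀(1.026e+09) = 90.11 dB.

90.1 dB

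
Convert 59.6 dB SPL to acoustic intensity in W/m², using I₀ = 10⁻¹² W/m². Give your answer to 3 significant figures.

9.12e-07 W/m²

I/I₀ = 10^(59.6/10) = 9.12e+05, so I = 9.12e+05 × 10⁻¹² W/m².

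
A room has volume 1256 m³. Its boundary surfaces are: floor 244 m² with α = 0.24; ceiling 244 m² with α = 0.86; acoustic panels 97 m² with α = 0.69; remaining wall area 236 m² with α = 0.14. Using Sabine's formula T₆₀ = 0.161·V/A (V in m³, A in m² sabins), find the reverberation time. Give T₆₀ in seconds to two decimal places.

Summing Sᵢαᵢ: 244·0.24 + 244·0.86 + 97·0.69 + 236·0.14 = 368.37 m².
T₆₀ = 0.161 × 1256 / 368.37 = 0.549 s.

0.55 s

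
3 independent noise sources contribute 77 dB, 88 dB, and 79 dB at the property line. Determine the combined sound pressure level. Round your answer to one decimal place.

For uncorrelated sources the intensities add, so convert each level to linear form, sum, and take 10·log₁₀ of the total.
Σ 10^(L/10) = 10^(77/10) + 10^(88/10) + 10^(79/10) = 7.605e+08.
L_total = 10·log₁₀(7.605e+08) = 88.81 dB.

88.8 dB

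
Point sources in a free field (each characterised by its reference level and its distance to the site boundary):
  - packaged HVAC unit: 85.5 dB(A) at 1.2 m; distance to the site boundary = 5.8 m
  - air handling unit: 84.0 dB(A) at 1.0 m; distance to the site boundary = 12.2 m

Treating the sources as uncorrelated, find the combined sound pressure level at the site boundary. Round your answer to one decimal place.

72.3 dB(A)

First find each source's level at the receiver (point-source: −20·log₁₀(r/r_ref)), then combine on an intensity basis.
packaged HVAC unit: 85.5 − 20·log₁₀(5.8/1.2) = 85.5 − 13.68 = 71.82 dB(A).
air handling unit: 84.0 − 20·log₁₀(12.2/1.0) = 84.0 − 21.73 = 62.27 dB(A).
Σ 10^(L/10) = 1.688e+07 → L_total = 10·log₁₀(1.688e+07) = 72.27 dB(A).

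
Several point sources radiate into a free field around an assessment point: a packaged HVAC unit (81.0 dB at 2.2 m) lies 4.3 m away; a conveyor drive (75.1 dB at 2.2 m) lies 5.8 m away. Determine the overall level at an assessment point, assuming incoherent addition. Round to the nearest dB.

76 dB

Propagate each source to the receiver with L = L_ref − 20·log₁₀(r/r_ref), then add intensities.
packaged HVAC unit: 81.0 − 20·log₁₀(4.3/2.2) = 81.0 − 5.82 = 75.18 dB.
conveyor drive: 75.1 − 20·log₁₀(5.8/2.2) = 75.1 − 8.42 = 66.68 dB.
Σ 10^(L/10) = 3.761e+07 → L_total = 10·log₁₀(3.761e+07) = 75.75 dB.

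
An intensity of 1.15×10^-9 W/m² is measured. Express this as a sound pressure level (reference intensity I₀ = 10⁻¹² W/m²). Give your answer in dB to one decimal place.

30.6 dB

L = 10·log₁₀(I/I₀) = 10·log₁₀(1.15×10^-9/10⁻¹²) = 10·log₁₀(1.15×10^3).
L = 10·(0.0607 + 3) = 30.61 dB.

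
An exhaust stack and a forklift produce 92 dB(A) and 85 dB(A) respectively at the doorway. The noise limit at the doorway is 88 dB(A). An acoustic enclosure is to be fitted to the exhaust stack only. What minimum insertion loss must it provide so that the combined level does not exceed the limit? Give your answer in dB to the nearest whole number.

7 dB

Fixed contribution from the other source: Σ 10^(L/10) = 10^(85/10) = 3.162e+08 (85.00 dB(A)).
To meet 88 dB(A) overall, the treated exhaust stack may contribute at most 10^(88/10) − 3.162e+08 = 3.147e+08, i.e. 84.98 dB(A).
So the exhaust stack must be reduced from 92 to 84.98 dB(A): IL = 7.02 dB.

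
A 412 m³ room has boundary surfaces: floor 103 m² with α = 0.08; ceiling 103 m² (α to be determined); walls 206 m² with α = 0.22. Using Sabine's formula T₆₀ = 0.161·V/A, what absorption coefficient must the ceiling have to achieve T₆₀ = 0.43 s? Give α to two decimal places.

From T₆₀ = 0.161·V/A, the target T₆₀ = 0.43 s needs A = 0.161·412/0.43 = 154.26 m².
Absorption from the other surfaces = 103·0.08 + 206·0.22 = 53.56 m², so the ceiling must supply 100.70 m² over 103 m².
α = 100.70/103 = 0.978.

0.98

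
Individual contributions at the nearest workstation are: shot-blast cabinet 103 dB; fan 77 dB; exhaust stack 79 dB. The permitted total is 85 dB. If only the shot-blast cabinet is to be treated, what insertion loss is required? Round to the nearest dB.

20 dB

Everything except the shot-blast cabinet sums to 10^(77/10) + 10^(79/10) = 1.296e+08 in linear terms, 81.12 dB.
To meet 85 dB overall, the treated shot-blast cabinet may contribute at most 10^(85/10) − 1.296e+08 = 1.867e+08, i.e. 82.71 dB.
So the shot-blast cabinet must be reduced from 103 to 82.71 dB: IL = 20.29 dB.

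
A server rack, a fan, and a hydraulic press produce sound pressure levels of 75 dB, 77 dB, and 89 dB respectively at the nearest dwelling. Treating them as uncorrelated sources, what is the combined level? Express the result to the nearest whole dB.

Incoherent sources combine by intensity addition: L_total = 10·log₁₀(Σ 10^(L_i/10)).
Σ 10^(L/10) = 10^(75/10) + 10^(77/10) + 10^(89/10) = 8.761e+08.
L_total = 10·log₁₀(8.761e+08) = 89.43 dB.

89 dB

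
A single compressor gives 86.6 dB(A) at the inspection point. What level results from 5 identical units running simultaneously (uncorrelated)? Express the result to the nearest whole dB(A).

94 dB(A)

L_total = L₁ + 10·log₁₀ N for N identical incoherent sources.
L_total = 86.6 + 10·log₁₀(5) = 86.6 + 6.990 = 93.59 dB(A).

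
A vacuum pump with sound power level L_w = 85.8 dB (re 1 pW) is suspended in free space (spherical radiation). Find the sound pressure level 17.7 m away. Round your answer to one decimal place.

The power spreads over a sphere of area 4π·r², so L_p = L_w − 10·log₁₀(4π·r²).
4π·r² = 3937 m², 10·log₁₀ of that is 35.952 dB.
L_p = 85.8 − 35.952 = 49.85 dB.

49.8 dB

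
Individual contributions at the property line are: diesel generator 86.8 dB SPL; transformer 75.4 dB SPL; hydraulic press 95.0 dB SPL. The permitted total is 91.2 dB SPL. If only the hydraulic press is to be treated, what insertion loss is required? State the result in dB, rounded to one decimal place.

5.9 dB

The untreated sources together contribute 10^(86.8/10) + 10^(75.4/10) = 5.133e+08, i.e. 87.10 dB SPL.
To meet 91.2 dB SPL overall, the treated hydraulic press may contribute at most 10^(91.2/10) − 5.133e+08 = 8.050e+08, i.e. 89.06 dB SPL.
So the hydraulic press must be reduced from 95.0 to 89.06 dB SPL: IL = 5.94 dB.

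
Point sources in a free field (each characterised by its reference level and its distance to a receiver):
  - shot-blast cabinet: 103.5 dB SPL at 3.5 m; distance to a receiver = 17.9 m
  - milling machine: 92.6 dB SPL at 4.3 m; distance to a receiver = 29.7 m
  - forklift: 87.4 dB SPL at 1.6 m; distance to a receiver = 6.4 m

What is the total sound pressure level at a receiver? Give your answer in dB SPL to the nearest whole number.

Apply inverse-square spreading to bring every level to the receiver, then sum 10^(L/10).
shot-blast cabinet: 103.5 − 20·log₁₀(17.9/3.5) = 103.5 − 14.18 = 89.32 dB SPL.
milling machine: 92.6 − 20·log₁₀(29.7/4.3) = 92.6 − 16.79 = 75.81 dB SPL.
forklift: 87.4 − 20·log₁₀(6.4/1.6) = 87.4 − 12.04 = 75.36 dB SPL.
Σ 10^(L/10) = 9.284e+08 → L_total = 10·log₁₀(9.284e+08) = 89.68 dB SPL.

90 dB SPL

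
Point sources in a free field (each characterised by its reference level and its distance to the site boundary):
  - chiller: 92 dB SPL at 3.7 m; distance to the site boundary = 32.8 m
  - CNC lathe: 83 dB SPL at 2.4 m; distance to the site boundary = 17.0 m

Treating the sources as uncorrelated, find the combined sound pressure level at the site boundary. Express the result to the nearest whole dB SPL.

Apply inverse-square spreading to bring every level to the receiver, then sum 10^(L/10).
chiller: 92 − 20·log₁₀(32.8/3.7) = 92 − 18.95 = 73.05 dB SPL.
CNC lathe: 83 − 20·log₁₀(17.0/2.4) = 83 − 17.00 = 66.00 dB SPL.
Σ 10^(L/10) = 2.414e+07 → L_total = 10·log₁₀(2.414e+07) = 73.83 dB SPL.

74 dB SPL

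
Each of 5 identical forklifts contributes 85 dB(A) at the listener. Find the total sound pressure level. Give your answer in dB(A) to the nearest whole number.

92 dB(A)

With 5 equal, uncorrelated contributions the intensity is 5× that of one unit, giving a rise of 10·log₁₀ 5.
L_total = 85 + 10·log₁₀(5) = 85 + 6.990 = 91.99 dB(A).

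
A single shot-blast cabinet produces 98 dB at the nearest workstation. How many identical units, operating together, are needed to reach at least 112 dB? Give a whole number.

Need L₁ + 10·log₁₀ N ≥ 112, i.e. log₁₀ N ≥ 1.40.
N ≥ 10^(14.0/10) = 25.119, so N = 26.

26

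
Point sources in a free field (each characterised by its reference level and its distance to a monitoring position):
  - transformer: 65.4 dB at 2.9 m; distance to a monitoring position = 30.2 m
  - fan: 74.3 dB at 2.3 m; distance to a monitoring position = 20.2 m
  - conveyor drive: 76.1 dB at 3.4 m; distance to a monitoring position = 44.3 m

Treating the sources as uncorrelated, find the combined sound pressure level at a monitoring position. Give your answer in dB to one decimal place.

Propagate each source to the receiver with L = L_ref − 20·log₁₀(r/r_ref), then add intensities.
transformer: 65.4 − 20·log₁₀(30.2/2.9) = 65.4 − 20.35 = 45.05 dB.
fan: 74.3 − 20·log₁₀(20.2/2.3) = 74.3 − 18.87 = 55.43 dB.
conveyor drive: 76.1 − 20·log₁₀(44.3/3.4) = 76.1 − 22.30 = 53.80 dB.
Σ 10^(L/10) = 6.209e+05 → L_total = 10·log₁₀(6.209e+05) = 57.93 dB.

57.9 dB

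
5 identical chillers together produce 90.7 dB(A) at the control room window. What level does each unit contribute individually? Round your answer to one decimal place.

83.7 dB(A)

Dividing the total intensity by 5 lowers the level by 10·log₁₀ 5 = 6.990 dB: L₁ = 90.7 − 6.990.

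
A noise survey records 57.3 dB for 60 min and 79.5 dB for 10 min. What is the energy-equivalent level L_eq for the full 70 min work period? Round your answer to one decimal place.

The energy average is taken in the linear domain: L_eq = 10·log₁₀[(Σ tᵢ·10^(Lᵢ/10))/T], T = 70 min.
Σ tᵢ·10^(Lᵢ/10) = 60·10^(57.3/10) + 10·10^(79.5/10) = 9.235e+08.
L_eq = 10·log₁₀(9.235e+08/70) = 71.20 dB.

71.2 dB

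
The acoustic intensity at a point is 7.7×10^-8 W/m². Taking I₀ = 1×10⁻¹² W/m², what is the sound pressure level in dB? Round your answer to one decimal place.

48.9 dB

L = 10·log₁₀(I/I₀) = 10·log₁₀(7.7×10^-8/10⁻¹²) = 10·log₁₀(7.7×10^4).
L = 10·(0.8865 + 4) = 48.86 dB.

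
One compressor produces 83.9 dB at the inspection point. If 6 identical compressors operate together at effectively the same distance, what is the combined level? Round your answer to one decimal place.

L_total = L₁ + 10·log₁₀ N for N identical incoherent sources.
L_total = 83.9 + 10·log₁₀(6) = 83.9 + 7.782 = 91.68 dB.

91.7 dB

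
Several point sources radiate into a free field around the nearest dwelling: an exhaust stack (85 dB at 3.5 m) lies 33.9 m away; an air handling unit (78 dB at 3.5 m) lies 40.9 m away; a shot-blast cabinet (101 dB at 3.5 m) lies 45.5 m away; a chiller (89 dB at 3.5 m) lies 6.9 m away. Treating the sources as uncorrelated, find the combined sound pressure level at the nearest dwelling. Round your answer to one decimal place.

Propagate each source to the receiver with L = L_ref − 20·log₁₀(r/r_ref), then add intensities.
exhaust stack: 85 − 20·log₁₀(33.9/3.5) = 85 − 19.72 = 65.28 dB.
air handling unit: 78 − 20·log₁₀(40.9/3.5) = 78 − 21.35 = 56.65 dB.
shot-blast cabinet: 101 − 20·log₁₀(45.5/3.5) = 101 − 22.28 = 78.72 dB.
chiller: 89 − 20·log₁₀(6.9/3.5) = 89 − 5.90 = 83.10 dB.
Σ 10^(L/10) = 2.827e+08 → L_total = 10·log₁₀(2.827e+08) = 84.51 dB.

84.5 dB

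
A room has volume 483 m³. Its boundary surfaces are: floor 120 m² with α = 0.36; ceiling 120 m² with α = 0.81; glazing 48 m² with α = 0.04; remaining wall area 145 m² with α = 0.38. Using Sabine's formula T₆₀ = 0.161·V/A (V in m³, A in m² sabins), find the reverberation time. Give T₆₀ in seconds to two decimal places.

0.39 s

Summing Sᵢαᵢ: 120·0.36 + 120·0.81 + 48·0.04 + 145·0.38 = 197.42 m².
T₆₀ = 0.161 × 483 / 197.42 = 0.394 s.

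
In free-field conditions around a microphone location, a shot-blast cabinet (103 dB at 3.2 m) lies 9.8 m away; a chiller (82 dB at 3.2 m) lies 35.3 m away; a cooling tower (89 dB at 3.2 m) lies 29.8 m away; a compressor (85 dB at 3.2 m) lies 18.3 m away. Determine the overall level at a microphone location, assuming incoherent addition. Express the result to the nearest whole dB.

93 dB

First find each source's level at the receiver (point-source: −20·log₁₀(r/r_ref)), then combine on an intensity basis.
shot-blast cabinet: 103 − 20·log₁₀(9.8/3.2) = 103 − 9.72 = 93.28 dB.
chiller: 82 − 20·log₁₀(35.3/3.2) = 82 − 20.85 = 61.15 dB.
cooling tower: 89 − 20·log₁₀(29.8/3.2) = 89 − 19.38 = 69.62 dB.
compressor: 85 − 20·log₁₀(18.3/3.2) = 85 − 15.15 = 69.85 dB.
Σ 10^(L/10) = 2.148e+09 → L_total = 10·log₁₀(2.148e+09) = 93.32 dB.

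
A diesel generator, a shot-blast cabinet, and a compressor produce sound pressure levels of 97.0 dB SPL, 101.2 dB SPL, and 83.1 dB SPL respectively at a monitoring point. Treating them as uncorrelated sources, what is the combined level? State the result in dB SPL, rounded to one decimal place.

Incoherent sources combine by intensity addition: L_total = 10·log₁₀(Σ 10^(L_i/10)).
Σ 10^(L/10) = 10^(97.0/10) + 10^(101.2/10) + 10^(83.1/10) = 1.840e+10.
L_total = 10·log₁₀(1.840e+10) = 102.65 dB SPL.

102.6 dB SPL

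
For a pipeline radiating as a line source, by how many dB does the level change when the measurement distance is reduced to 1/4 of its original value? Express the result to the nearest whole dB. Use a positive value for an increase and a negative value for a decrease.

+6 dB

A line source loses 3 dB per doubling of distance; generally ΔL = −10·log₁₀(r₂/r₁).
ΔL = −10·log₁₀(0.25) = +6.02 dB.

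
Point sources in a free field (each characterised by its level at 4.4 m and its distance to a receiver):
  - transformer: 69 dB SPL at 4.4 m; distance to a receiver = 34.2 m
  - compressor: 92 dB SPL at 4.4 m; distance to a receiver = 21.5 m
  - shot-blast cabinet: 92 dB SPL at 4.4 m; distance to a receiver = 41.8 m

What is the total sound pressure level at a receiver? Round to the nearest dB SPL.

79 dB SPL

Apply inverse-square spreading to bring every level to the receiver, then sum 10^(L/10).
transformer: 69 − 20·log₁₀(34.2/4.4) = 69 − 17.81 = 51.19 dB SPL.
compressor: 92 − 20·log₁₀(21.5/4.4) = 92 − 13.78 = 78.22 dB SPL.
shot-blast cabinet: 92 − 20·log₁₀(41.8/4.4) = 92 − 19.55 = 72.45 dB SPL.
Σ 10^(L/10) = 8.407e+07 → L_total = 10·log₁₀(8.407e+07) = 79.25 dB SPL.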